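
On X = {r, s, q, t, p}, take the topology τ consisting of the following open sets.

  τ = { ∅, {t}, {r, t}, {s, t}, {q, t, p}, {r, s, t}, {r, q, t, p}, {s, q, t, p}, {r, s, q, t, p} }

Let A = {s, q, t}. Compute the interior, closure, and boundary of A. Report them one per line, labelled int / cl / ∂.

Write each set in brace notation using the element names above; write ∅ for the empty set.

int(A) = {s, t}
cl(A)  = {r, s, q, t, p}
∂A     = {r, q, p}

interior: largest open inside A is {s, t} (from ∅, {t}, {s, t})
cl via duality: int({r, p}) = ∅, so X∖∅ = {r, s, q, t, p}
cl∖int = {r, q, p}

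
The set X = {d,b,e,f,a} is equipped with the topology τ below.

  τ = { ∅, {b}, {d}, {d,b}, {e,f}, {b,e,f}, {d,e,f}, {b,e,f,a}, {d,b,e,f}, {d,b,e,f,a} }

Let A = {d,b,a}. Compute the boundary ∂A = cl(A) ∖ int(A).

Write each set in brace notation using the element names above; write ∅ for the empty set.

{a}

open subsets of A: ∅, {b}, {d}, {d,b}; so int(A) = {d,b}
closure: X∖int(X∖A) = X∖{e,f} = {d,b,a}
∂A = {d,b,a} minus {d,b} = {a}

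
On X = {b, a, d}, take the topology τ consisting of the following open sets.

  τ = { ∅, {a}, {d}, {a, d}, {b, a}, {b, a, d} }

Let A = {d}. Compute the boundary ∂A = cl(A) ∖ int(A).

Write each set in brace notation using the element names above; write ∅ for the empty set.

opens ⊆ A: ∅, {d}; union → int = {d}
complement {b, a}; its interior {b, a}; cl(A) = X∖{b, a} = {d}
boundary = {d} ∖ {d} = ∅

∅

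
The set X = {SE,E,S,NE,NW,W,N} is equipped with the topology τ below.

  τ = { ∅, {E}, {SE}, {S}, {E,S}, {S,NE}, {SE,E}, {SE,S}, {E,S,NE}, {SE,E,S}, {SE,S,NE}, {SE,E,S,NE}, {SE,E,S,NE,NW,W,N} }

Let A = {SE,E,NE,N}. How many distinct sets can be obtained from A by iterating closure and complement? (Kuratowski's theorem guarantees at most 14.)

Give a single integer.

8

complement {S,NW,W}; its interior {S}; cl(A) = X∖{S} = {SE,E,NE,NW,W,N}
With k = closure, c = complement:
  1. A     = {SE,E,NE,N}
  2. kA    = {SE,E,NE,NW,W,N}
  3. cA    = {S,NW,W}
  4. ckA   = {S}
  5. kcA   = {S,NE,NW,W,N}
  6. ckcA  = {SE,E}
  7. kckcA = {SE,E,NW,W,N}
  8. ckckcA = {S,NE}
k, c of each give nothing new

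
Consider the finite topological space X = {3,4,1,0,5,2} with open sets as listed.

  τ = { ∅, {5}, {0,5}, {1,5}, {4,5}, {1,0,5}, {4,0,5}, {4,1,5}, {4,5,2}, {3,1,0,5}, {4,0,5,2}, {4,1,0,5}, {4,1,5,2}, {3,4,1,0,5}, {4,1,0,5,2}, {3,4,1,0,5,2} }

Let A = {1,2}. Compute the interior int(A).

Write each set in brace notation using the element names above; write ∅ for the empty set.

∅

interior: largest open inside A is ∅ (from ∅)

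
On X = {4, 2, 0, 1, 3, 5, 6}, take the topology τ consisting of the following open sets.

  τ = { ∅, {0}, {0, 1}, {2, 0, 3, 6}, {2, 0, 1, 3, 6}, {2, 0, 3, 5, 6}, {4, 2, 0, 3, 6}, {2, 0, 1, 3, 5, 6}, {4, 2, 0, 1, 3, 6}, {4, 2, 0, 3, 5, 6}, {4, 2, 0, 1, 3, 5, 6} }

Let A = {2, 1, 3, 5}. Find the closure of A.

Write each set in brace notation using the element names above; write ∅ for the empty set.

X∖A={4, 0, 6}, int(X∖A)={0}, hence cl(A)={4, 2, 1, 3, 5, 6}

{4, 2, 1, 3, 5, 6}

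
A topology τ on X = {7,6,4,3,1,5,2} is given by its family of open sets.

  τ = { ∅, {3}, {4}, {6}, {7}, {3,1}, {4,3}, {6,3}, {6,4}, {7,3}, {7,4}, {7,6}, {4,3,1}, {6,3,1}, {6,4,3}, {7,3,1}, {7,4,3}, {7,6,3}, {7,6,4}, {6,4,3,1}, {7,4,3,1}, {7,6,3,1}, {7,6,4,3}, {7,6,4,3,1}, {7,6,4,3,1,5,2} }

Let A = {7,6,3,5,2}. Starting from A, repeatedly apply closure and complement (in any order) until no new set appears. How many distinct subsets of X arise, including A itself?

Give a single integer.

8

X∖A={4,1}, int(X∖A)={4}, hence cl(A)={7,6,3,1,5,2}
Orbit (k=closure, c=complement):
  1. A     = {7,6,3,5,2}
  2. kA    = {7,6,3,1,5,2}
  3. cA    = {4,1}
  4. ckA   = {4}
  5. kcA   = {4,1,5,2}
  6. kckA  = {4,5,2}
  7. ckcA  = {7,6,3}
  8. ckckA = {7,6,3,1}
(closed under both — stop)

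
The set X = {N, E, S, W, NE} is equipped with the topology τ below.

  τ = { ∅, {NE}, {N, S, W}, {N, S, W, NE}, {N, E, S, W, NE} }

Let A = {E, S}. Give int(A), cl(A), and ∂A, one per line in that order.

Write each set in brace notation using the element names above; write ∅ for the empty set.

int(A) = ∅
cl(A)  = {N, E, S, W}
∂A     = {N, E, S, W}

opens ⊆ A: ∅; union → int = ∅
complement {N, W, NE}; its interior {NE}; cl(A) = X∖{NE} = {N, E, S, W}
boundary = {N, E, S, W} ∖ ∅ = {N, E, S, W}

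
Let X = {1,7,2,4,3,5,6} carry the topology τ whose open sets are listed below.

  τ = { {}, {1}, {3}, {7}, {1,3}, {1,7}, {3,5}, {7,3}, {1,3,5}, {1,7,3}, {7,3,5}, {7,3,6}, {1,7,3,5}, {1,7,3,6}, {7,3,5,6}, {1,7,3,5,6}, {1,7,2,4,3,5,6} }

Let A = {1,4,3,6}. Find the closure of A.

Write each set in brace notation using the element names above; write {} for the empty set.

{1,2,4,3,5,6}

cl via duality: int({7,2,5}) = {7}, so X∖{7} = {1,2,4,3,5,6}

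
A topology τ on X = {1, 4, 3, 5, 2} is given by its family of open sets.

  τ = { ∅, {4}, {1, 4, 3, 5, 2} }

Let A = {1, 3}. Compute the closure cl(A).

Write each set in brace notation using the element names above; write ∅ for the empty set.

cl via duality: int({4, 5, 2}) = {4}, so X∖{4} = {1, 3, 5, 2}

{1, 3, 5, 2}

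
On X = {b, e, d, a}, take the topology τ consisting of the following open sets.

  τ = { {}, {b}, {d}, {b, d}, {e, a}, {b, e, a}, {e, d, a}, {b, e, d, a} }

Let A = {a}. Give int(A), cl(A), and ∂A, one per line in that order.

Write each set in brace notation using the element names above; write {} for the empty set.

int(A) = {}
cl(A)  = {e, a}
∂A     = {e, a}

interior: largest open inside A is {} (from {})
cl via duality: int({b, e, d}) = {b, d}, so X∖{b, d} = {e, a}
cl∖int = {e, a}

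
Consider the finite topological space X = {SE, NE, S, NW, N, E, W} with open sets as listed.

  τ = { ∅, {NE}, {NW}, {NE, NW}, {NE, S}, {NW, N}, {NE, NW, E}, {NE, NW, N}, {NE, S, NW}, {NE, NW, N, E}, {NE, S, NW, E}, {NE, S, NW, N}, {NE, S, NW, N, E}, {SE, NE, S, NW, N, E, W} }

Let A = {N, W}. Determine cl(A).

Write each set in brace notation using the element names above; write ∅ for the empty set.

{SE, N, W}

closure: X∖int(X∖A) = X∖{NE, S, NW, E} = {SE, N, W}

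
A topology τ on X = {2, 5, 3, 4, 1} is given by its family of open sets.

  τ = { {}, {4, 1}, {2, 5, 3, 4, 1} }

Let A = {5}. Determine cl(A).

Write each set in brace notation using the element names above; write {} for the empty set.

{2, 5, 3}

closure: X∖int(X∖A) = X∖{4, 1} = {2, 5, 3}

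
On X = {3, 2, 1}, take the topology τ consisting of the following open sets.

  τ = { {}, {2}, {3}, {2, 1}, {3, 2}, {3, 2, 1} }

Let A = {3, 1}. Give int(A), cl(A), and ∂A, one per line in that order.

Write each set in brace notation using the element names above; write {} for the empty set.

int(A) = {3}
cl(A)  = {3, 1}
∂A     = {1}

open subsets of A: {}, {3}; so int(A) = {3}
closure: X∖int(X∖A) = X∖{2} = {3, 1}
∂A = {3, 1} minus {3} = {1}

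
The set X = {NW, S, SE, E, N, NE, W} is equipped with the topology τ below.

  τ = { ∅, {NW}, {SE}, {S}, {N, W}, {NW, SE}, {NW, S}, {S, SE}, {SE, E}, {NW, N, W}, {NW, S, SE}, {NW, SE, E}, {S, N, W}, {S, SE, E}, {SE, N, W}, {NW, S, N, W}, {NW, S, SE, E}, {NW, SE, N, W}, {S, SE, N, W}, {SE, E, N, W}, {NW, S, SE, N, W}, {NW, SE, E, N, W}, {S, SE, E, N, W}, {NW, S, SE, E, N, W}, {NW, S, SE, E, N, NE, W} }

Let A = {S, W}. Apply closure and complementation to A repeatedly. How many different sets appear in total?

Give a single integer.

X∖A={NW, SE, E, N, NE}, int(X∖A)={NW, SE, E}, hence cl(A)={S, N, NE, W}
Orbit (k=closure, c=complement):
  1. A     = {S, W}
  2. kA    = {S, N, NE, W}
  3. cA    = {NW, SE, E, N, NE}
  4. ckA   = {NW, SE, E}
  5. kcA   = {NW, SE, E, N, NE, W}
  6. kckA  = {NW, SE, E, NE}
  7. ckcA  = {S}
  8. ckckA = {S, N, W}
  9. kckcA = {S, NE}
  10. ckckcA = {NW, SE, E, N, W}
(closed under both — stop)

10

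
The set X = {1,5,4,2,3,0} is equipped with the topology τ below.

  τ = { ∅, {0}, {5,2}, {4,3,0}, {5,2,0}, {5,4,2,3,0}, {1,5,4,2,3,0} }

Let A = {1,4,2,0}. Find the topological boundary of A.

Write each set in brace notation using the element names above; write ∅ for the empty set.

open subsets of A: ∅, {0}; so int(A) = {0}
closure: X∖int(X∖A) = X∖∅ = {1,5,4,2,3,0}
∂A = {1,5,4,2,3,0} minus {0} = {1,5,4,2,3}

{1,5,4,2,3}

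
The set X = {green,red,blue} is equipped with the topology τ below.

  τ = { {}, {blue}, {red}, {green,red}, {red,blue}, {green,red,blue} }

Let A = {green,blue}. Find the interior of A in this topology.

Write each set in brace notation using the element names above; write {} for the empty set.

U open, U⊆A: {}, {blue}. int(A) = ⋃ = {blue}

{blue}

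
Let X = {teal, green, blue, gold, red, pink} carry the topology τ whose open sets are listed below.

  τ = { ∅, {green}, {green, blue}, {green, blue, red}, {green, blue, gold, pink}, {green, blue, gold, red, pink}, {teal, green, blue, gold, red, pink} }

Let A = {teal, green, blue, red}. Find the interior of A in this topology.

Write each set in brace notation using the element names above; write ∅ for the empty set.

{green, blue, red}

U open, U⊆A: ∅, {green}, {green, blue}, {green, blue, red}. int(A) = ⋃ = {green, blue, red}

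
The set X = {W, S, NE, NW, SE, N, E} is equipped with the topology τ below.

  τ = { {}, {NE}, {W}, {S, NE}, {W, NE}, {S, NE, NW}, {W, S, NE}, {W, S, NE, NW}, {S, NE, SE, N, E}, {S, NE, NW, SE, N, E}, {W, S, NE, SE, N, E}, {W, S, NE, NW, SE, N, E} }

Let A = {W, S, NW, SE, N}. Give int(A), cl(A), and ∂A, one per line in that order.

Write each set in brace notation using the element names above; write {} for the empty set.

opens ⊆ A: {}, {W}; union → int = {W}
complement {NE, E}; its interior {NE}; cl(A) = X∖{NE} = {W, S, NW, SE, N, E}
boundary = {W, S, NW, SE, N, E} ∖ {W} = {S, NW, SE, N, E}

int(A) = {W}
cl(A)  = {W, S, NW, SE, N, E}
∂A     = {S, NW, SE, N, E}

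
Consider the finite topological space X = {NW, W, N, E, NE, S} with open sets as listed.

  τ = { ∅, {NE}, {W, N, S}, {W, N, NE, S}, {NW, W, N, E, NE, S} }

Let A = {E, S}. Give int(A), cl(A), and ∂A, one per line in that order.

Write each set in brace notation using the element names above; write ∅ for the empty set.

int(A) = ∅
cl(A)  = {NW, W, N, E, S}
∂A     = {NW, W, N, E, S}

U open, U⊆A: ∅. int(A) = ⋃ = ∅
X∖A={NW, W, N, NE}, int(X∖A)={NE}, hence cl(A)={NW, W, N, E, S}
∂A: remove int from cl → {NW, W, N, E, S}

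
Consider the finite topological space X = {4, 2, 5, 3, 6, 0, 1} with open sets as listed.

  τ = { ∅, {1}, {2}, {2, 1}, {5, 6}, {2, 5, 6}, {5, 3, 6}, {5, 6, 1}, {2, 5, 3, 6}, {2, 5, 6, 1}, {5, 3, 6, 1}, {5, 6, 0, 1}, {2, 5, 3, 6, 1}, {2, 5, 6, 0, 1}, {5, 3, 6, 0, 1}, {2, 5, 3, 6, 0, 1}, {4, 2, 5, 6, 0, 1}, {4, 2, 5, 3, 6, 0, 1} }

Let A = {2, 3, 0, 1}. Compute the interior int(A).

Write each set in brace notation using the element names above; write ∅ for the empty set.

open subsets of A: ∅, {1}, {2}, {2, 1}; so int(A) = {2, 1}

{2, 1}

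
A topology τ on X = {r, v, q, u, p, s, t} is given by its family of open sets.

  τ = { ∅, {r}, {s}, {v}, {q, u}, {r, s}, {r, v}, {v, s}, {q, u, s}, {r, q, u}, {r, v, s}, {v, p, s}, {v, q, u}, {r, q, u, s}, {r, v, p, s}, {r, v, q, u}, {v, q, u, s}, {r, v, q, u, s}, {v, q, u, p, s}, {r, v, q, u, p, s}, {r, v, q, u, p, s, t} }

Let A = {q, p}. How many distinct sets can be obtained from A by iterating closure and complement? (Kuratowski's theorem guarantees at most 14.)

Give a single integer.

cl via duality: int({r, v, u, s, t}) = {r, v, s}, so X∖{r, v, s} = {q, u, p, t}
Write k for closure, c for complement:
  1. A     = {q, p}
  2. kA    = {q, u, p, t}
  3. cA    = {r, v, u, s, t}
  4. ckA   = {r, v, s}
  5. kcA   = {r, v, q, u, p, s, t}
  6. kckA  = {r, v, p, s, t}
  7. ckcA  = ∅
  8. ckckA = {q, u}
  9. kckckA = {q, u, t}
  10. ckckckA = {r, v, p, s}
applying k or c yields no new set

10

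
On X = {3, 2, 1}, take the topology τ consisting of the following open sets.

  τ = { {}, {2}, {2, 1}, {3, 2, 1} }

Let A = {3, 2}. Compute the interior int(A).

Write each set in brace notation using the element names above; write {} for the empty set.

opens ⊆ A: {}, {2}; union → int = {2}

{2}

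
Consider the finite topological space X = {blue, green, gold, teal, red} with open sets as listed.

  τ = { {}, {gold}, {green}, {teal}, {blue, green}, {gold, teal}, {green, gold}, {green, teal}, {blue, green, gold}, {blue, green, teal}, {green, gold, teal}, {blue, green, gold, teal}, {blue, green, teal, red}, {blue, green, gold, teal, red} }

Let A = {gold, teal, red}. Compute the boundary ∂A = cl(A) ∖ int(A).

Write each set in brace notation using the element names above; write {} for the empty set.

{red}

open subsets of A: {}, {gold}, {teal}, {gold, teal}; so int(A) = {gold, teal}
closure: X∖int(X∖A) = X∖{blue, green} = {gold, teal, red}
∂A = {gold, teal, red} minus {gold, teal} = {red}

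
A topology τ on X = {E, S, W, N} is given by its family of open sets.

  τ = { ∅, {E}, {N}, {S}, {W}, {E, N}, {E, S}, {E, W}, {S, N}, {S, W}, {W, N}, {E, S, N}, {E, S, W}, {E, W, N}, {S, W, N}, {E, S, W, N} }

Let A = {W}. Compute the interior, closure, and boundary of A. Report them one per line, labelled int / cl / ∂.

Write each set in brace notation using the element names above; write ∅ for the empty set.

U open, U⊆A: ∅, {W}. int(A) = ⋃ = {W}
X∖A={E, S, N}, int(X∖A)={E, S, N}, hence cl(A)={W}
∂A: remove int from cl → ∅

int(A) = {W}
cl(A)  = {W}
∂A     = ∅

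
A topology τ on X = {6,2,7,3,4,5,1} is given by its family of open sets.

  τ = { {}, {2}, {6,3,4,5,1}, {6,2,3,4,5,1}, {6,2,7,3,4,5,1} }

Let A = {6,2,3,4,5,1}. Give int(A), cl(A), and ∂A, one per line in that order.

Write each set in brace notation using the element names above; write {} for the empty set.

interior: largest open inside A is {6,2,3,4,5,1} (from {}, {2}, {6,3,4,5,1}, {6,2,3,4,5,1})
cl via duality: int({7}) = {}, so X∖{} = {6,2,7,3,4,5,1}
cl∖int = {7}

int(A) = {6,2,3,4,5,1}
cl(A)  = {6,2,7,3,4,5,1}
∂A     = {7}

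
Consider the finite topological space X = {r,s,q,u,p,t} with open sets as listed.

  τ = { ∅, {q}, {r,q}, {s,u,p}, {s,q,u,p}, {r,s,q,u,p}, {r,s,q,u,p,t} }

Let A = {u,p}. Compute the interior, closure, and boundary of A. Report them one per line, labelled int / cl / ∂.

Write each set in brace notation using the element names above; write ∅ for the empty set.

U open, U⊆A: ∅. int(A) = ⋃ = ∅
X∖A={r,s,q,t}, int(X∖A)={r,q}, hence cl(A)={s,u,p,t}
∂A: remove int from cl → {s,u,p,t}

int(A) = ∅
cl(A)  = {s,u,p,t}
∂A     = {s,u,p,t}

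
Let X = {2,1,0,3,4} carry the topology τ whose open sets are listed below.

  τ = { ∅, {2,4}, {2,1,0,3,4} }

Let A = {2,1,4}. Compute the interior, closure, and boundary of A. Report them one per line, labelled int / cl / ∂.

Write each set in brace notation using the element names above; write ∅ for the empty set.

U open, U⊆A: ∅, {2,4}. int(A) = ⋃ = {2,4}
X∖A={0,3}, int(X∖A)=∅, hence cl(A)={2,1,0,3,4}
∂A: remove int from cl → {1,0,3}

int(A) = {2,4}
cl(A)  = {2,1,0,3,4}
∂A     = {1,0,3}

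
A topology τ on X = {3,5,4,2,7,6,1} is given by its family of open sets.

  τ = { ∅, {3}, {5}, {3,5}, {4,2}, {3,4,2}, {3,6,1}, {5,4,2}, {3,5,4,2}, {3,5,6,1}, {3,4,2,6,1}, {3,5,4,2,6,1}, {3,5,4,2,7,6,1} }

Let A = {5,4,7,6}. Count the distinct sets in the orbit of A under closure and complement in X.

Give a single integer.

12

X∖A={3,2,1}, int(X∖A)={3}, hence cl(A)={5,4,2,7,6,1}
Orbit (k=closure, c=complement):
  1. A     = {5,4,7,6}
  2. kA    = {5,4,2,7,6,1}
  3. cA    = {3,2,1}
  4. ckA   = {3}
  5. kcA   = {3,4,2,7,6,1}
  6. kckA  = {3,7,6,1}
  7. ckcA  = {5}
  8. ckckA = {5,4,2}
  9. kckcA = {5,7}
  10. kckckA = {5,4,2,7}
  11. ckckcA = {3,4,2,6,1}
  12. ckckckA = {3,6,1}
(closed under both — stop)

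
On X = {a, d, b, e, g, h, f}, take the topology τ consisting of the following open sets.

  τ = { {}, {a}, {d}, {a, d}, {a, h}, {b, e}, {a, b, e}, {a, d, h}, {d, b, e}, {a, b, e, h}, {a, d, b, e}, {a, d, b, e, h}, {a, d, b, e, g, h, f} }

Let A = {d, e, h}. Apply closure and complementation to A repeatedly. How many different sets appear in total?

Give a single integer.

12

closure: X∖int(X∖A) = X∖{a} = {d, b, e, g, h, f}
Let k=closure and c=complement:
  1. A     = {d, e, h}
  2. kA    = {d, b, e, g, h, f}
  3. cA    = {a, b, g, f}
  4. ckA   = {a}
  5. kcA   = {a, b, e, g, h, f}
  6. kckA  = {a, g, h, f}
  7. ckcA  = {d}
  8. ckckA = {d, b, e}
  9. kckcA = {d, g, f}
  10. kckckA = {d, b, e, g, f}
  11. ckckcA = {a, b, e, h}
  12. ckckckA = {a, h}
— saturated at 12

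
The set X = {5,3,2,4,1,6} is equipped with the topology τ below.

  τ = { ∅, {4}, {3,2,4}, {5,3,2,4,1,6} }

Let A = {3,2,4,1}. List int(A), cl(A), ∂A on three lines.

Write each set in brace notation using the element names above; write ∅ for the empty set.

int(A) = {3,2,4}
cl(A)  = {5,3,2,4,1,6}
∂A     = {5,1,6}

U open, U⊆A: ∅, {4}, {3,2,4}. int(A) = ⋃ = {3,2,4}
X∖A={5,6}, int(X∖A)=∅, hence cl(A)={5,3,2,4,1,6}
∂A: remove int from cl → {5,1,6}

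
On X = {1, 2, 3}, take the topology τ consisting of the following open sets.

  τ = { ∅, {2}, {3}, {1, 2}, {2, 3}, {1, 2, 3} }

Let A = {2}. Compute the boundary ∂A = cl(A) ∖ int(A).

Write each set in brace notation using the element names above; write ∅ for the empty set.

{1}

opens ⊆ A: ∅, {2}; union → int = {2}
complement {1, 3}; its interior {3}; cl(A) = X∖{3} = {1, 2}
boundary = {1, 2} ∖ {2} = {1}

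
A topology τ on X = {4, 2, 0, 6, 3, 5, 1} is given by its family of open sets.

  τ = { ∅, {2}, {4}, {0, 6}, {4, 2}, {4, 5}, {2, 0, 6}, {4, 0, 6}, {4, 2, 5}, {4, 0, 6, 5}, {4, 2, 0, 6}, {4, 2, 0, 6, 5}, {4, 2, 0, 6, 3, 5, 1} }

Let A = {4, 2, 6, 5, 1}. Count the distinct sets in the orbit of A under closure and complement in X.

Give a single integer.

8

cl via duality: int({0, 3}) = ∅, so X∖∅ = {4, 2, 0, 6, 3, 5, 1}
Write k for closure, c for complement:
  1. A     = {4, 2, 6, 5, 1}
  2. kA    = {4, 2, 0, 6, 3, 5, 1}
  3. cA    = {0, 3}
  4. ckA   = ∅
  5. kcA   = {0, 6, 3, 1}
  6. ckcA  = {4, 2, 5}
  7. kckcA = {4, 2, 3, 5, 1}
  8. ckckcA = {0, 6}
applying k or c yields no new set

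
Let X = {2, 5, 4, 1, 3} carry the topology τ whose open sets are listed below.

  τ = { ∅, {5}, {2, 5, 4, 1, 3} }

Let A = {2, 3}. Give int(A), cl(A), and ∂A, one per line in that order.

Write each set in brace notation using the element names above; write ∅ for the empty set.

int(A) = ∅
cl(A)  = {2, 4, 1, 3}
∂A     = {2, 4, 1, 3}

interior: largest open inside A is ∅ (from ∅)
cl via duality: int({5, 4, 1}) = {5}, so X∖{5} = {2, 4, 1, 3}
cl∖int = {2, 4, 1, 3}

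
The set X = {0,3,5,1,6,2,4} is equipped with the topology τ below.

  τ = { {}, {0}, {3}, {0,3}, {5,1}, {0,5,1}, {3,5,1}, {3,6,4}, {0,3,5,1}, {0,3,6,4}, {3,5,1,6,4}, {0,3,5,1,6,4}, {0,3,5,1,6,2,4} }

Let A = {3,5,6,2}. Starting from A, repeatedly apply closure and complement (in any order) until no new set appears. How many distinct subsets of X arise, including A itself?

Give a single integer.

X∖A={0,1,4}, int(X∖A)={0}, hence cl(A)={3,5,1,6,2,4}
Orbit (k=closure, c=complement):
  1. A     = {3,5,6,2}
  2. kA    = {3,5,1,6,2,4}
  3. cA    = {0,1,4}
  4. ckA   = {0}
  5. kcA   = {0,5,1,6,2,4}
  6. kckA  = {0,2}
  7. ckcA  = {3}
  8. ckckA = {3,5,1,6,4}
  9. kckcA = {3,6,2,4}
  10. ckckcA = {0,5,1}
  11. kckckcA = {0,5,1,2}
  12. ckckckcA = {3,6,4}
(closed under both — stop)

12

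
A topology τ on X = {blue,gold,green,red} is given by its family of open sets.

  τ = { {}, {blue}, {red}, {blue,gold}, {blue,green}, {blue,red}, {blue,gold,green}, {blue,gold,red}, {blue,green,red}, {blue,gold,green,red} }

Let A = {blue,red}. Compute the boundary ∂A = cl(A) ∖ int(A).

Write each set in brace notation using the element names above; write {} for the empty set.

{gold,green}

opens ⊆ A: {}, {red}, {blue}, {blue,red}; union → int = {blue,red}
complement {gold,green}; its interior {}; cl(A) = X∖{} = {blue,gold,green,red}
boundary = {blue,gold,green,red} ∖ {blue,red} = {gold,green}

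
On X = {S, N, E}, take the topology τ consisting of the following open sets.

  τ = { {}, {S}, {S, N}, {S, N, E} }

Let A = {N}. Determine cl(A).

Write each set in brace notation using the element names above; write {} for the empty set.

closure: X∖int(X∖A) = X∖{S} = {N, E}

{N, E}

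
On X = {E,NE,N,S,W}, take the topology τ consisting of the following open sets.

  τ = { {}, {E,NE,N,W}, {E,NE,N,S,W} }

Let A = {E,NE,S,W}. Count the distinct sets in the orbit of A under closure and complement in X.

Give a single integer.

4

closure: X∖int(X∖A) = X∖{} = {E,NE,N,S,W}
Let k=closure and c=complement:
  1. A     = {E,NE,S,W}
  2. kA    = {E,NE,N,S,W}
  3. cA    = {N}
  4. ckA   = {}
— saturated at 4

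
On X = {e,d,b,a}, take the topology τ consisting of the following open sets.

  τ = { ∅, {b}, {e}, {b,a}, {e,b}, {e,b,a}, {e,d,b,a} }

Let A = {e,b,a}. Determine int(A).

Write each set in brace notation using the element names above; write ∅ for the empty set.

{e,b,a}

interior: largest open inside A is {e,b,a} (from ∅, {e}, {b}, {b,a}, {e,b}, {e,b,a})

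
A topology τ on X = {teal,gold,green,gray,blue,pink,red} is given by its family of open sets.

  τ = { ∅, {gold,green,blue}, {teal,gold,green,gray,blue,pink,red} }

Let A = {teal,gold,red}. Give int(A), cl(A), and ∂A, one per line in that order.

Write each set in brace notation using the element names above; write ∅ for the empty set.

int(A) = ∅
cl(A)  = {teal,gold,green,gray,blue,pink,red}
∂A     = {teal,gold,green,gray,blue,pink,red}

opens ⊆ A: ∅; union → int = ∅
complement {green,gray,blue,pink}; its interior ∅; cl(A) = X∖∅ = {teal,gold,green,gray,blue,pink,red}
boundary = {teal,gold,green,gray,blue,pink,red} ∖ ∅ = {teal,gold,green,gray,blue,pink,red}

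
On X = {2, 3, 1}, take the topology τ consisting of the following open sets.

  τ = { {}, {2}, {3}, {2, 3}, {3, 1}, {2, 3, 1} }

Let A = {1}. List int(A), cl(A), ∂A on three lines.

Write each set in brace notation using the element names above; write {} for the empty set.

interior: largest open inside A is {} (from {})
cl via duality: int({2, 3}) = {2, 3}, so X∖{2, 3} = {1}
cl∖int = {1}

int(A) = {}
cl(A)  = {1}
∂A     = {1}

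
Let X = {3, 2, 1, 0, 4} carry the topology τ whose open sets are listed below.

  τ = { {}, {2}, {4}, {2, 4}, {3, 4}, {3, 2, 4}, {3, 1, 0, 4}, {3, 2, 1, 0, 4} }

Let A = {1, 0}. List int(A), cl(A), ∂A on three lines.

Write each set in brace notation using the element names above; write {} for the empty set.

int(A) = {}
cl(A)  = {1, 0}
∂A     = {1, 0}

interior: largest open inside A is {} (from {})
cl via duality: int({3, 2, 4}) = {3, 2, 4}, so X∖{3, 2, 4} = {1, 0}
cl∖int = {1, 0}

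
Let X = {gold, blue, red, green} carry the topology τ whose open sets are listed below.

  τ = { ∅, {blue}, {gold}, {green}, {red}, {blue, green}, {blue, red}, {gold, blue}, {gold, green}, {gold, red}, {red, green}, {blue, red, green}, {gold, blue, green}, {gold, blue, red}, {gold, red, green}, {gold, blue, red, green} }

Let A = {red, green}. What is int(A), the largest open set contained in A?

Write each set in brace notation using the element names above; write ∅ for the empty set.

{red, green}

interior: largest open inside A is {red, green} (from ∅, {green}, {red}, {red, green})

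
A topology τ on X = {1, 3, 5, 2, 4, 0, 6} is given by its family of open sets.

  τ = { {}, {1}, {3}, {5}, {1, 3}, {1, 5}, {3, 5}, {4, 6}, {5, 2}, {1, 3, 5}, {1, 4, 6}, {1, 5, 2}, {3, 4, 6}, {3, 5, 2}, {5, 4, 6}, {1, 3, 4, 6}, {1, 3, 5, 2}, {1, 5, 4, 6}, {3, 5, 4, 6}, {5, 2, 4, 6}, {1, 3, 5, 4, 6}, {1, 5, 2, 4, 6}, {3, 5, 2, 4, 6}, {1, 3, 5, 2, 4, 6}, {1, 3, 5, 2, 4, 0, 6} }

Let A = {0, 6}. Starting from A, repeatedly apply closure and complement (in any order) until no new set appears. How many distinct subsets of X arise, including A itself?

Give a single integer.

complement {1, 3, 5, 2, 4}; its interior {1, 3, 5, 2}; cl(A) = X∖{1, 3, 5, 2} = {4, 0, 6}
With k = closure, c = complement:
  1. A     = {0, 6}
  2. kA    = {4, 0, 6}
  3. cA    = {1, 3, 5, 2, 4}
  4. ckA   = {1, 3, 5, 2}
  5. kcA   = {1, 3, 5, 2, 4, 0, 6}
  6. kckA  = {1, 3, 5, 2, 0}
  7. ckcA  = {}
  8. ckckA = {4, 6}
k, c of each give nothing new

8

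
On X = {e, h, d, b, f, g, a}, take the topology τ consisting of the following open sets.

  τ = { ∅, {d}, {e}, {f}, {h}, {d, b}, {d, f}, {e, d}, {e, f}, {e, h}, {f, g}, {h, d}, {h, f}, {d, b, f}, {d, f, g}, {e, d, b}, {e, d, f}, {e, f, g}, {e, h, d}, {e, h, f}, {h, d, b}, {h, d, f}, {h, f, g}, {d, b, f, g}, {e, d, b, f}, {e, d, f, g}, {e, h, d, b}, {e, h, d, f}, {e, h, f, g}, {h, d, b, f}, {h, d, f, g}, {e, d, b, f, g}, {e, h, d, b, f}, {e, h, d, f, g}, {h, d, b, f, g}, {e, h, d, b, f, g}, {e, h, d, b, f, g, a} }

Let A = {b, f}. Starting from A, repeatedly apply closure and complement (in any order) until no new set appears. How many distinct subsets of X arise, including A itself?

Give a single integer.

cl via duality: int({e, h, d, g, a}) = {e, h, d}, so X∖{e, h, d} = {b, f, g, a}
Write k for closure, c for complement:
  1. A     = {b, f}
  2. kA    = {b, f, g, a}
  3. cA    = {e, h, d, g, a}
  4. ckA   = {e, h, d}
  5. kcA   = {e, h, d, b, g, a}
  6. kckA  = {e, h, d, b, a}
  7. ckcA  = {f}
  8. ckckA = {f, g}
  9. kckcA = {f, g, a}
  10. ckckcA = {e, h, d, b}
applying k or c yields no new set

10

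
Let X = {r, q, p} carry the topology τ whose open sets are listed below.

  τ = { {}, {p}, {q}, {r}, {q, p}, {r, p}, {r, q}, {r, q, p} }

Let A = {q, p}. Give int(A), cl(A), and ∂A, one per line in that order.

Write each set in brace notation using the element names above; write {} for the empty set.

int(A) = {q, p}
cl(A)  = {q, p}
∂A     = {}

U open, U⊆A: {}, {q}, {p}, {q, p}. int(A) = ⋃ = {q, p}
X∖A={r}, int(X∖A)={r}, hence cl(A)={q, p}
∂A: remove int from cl → {}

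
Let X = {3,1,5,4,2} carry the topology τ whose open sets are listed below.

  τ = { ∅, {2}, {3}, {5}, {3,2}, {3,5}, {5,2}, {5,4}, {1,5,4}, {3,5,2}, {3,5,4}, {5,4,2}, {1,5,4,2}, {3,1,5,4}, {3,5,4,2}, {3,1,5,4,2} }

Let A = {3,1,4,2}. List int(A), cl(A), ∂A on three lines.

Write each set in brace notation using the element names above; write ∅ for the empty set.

opens ⊆ A: ∅, {2}, {3}, {3,2}; union → int = {3,2}
complement {5}; its interior {5}; cl(A) = X∖{5} = {3,1,4,2}
boundary = {3,1,4,2} ∖ {3,2} = {1,4}

int(A) = {3,2}
cl(A)  = {3,1,4,2}
∂A     = {1,4}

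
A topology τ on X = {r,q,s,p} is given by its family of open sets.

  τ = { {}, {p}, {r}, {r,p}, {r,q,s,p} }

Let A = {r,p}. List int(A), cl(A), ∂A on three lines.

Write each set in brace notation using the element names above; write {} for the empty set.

int(A) = {r,p}
cl(A)  = {r,q,s,p}
∂A     = {q,s}

open subsets of A: {}, {r}, {p}, {r,p}; so int(A) = {r,p}
closure: X∖int(X∖A) = X∖{} = {r,q,s,p}
∂A = {r,q,s,p} minus {r,p} = {q,s}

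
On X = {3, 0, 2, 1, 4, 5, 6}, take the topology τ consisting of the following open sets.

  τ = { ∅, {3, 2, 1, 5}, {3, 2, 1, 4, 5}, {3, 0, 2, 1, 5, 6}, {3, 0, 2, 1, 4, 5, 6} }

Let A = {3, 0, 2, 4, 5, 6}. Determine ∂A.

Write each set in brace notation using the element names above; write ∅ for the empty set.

{3, 0, 2, 1, 4, 5, 6}

open subsets of A: ∅; so int(A) = ∅
closure: X∖int(X∖A) = X∖∅ = {3, 0, 2, 1, 4, 5, 6}
∂A = {3, 0, 2, 1, 4, 5, 6} minus ∅ = {3, 0, 2, 1, 4, 5, 6}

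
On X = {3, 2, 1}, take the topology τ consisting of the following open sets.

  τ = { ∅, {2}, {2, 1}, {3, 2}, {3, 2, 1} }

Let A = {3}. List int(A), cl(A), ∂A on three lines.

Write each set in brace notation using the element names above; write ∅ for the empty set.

opens ⊆ A: ∅; union → int = ∅
complement {2, 1}; its interior {2, 1}; cl(A) = X∖{2, 1} = {3}
boundary = {3} ∖ ∅ = {3}

int(A) = ∅
cl(A)  = {3}
∂A     = {3}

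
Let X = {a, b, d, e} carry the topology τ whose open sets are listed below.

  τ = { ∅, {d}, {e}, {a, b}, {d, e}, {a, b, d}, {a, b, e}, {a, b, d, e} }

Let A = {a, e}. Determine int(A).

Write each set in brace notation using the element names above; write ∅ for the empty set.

opens ⊆ A: ∅, {e}; union → int = {e}

{e}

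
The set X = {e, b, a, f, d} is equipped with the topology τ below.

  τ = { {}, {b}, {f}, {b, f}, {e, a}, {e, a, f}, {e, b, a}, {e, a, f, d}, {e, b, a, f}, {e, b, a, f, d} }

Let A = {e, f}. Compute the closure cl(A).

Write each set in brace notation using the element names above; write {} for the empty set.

complement {b, a, d}; its interior {b}; cl(A) = X∖{b} = {e, a, f, d}

{e, a, f, d}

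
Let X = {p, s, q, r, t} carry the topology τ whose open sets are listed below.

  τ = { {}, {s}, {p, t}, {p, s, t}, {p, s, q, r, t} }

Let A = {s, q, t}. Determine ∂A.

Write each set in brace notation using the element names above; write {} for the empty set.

U open, U⊆A: {}, {s}. int(A) = ⋃ = {s}
X∖A={p, r}, int(X∖A)={}, hence cl(A)={p, s, q, r, t}
∂A: remove int from cl → {p, q, r, t}

{p, q, r, t}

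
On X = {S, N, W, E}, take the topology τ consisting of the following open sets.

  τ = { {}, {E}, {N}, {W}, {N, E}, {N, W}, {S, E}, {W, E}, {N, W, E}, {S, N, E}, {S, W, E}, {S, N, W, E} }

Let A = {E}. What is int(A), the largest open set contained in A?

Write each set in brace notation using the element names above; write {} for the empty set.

U open, U⊆A: {}, {E}. int(A) = ⋃ = {E}

{E}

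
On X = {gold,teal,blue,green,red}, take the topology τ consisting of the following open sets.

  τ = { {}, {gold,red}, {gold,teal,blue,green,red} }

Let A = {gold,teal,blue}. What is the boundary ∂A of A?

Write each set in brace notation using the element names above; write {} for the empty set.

{gold,teal,blue,green,red}

opens ⊆ A: {}; union → int = {}
complement {green,red}; its interior {}; cl(A) = X∖{} = {gold,teal,blue,green,red}
boundary = {gold,teal,blue,green,red} ∖ {} = {gold,teal,blue,green,red}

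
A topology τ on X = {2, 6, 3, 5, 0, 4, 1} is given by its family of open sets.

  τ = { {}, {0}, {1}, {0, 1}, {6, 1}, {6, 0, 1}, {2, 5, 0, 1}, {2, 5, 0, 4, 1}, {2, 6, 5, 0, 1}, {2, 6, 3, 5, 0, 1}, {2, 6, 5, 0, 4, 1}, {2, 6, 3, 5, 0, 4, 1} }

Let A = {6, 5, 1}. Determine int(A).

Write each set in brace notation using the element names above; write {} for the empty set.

open subsets of A: {}, {1}, {6, 1}; so int(A) = {6, 1}

{6, 1}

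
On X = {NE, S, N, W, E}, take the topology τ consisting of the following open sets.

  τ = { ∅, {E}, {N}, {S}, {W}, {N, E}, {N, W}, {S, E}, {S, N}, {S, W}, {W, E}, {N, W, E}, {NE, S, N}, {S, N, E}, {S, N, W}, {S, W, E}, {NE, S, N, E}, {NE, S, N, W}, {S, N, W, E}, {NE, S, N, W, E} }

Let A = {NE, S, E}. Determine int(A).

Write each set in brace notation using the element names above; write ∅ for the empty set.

open subsets of A: ∅, {S}, {E}, {S, E}; so int(A) = {S, E}

{S, E}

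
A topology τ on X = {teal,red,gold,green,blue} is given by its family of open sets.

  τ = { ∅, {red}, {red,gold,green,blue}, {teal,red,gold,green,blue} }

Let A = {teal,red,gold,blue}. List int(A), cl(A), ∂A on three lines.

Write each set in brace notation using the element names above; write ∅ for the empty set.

opens ⊆ A: ∅, {red}; union → int = {red}
complement {green}; its interior ∅; cl(A) = X∖∅ = {teal,red,gold,green,blue}
boundary = {teal,red,gold,green,blue} ∖ {red} = {teal,gold,green,blue}

int(A) = {red}
cl(A)  = {teal,red,gold,green,blue}
∂A     = {teal,gold,green,blue}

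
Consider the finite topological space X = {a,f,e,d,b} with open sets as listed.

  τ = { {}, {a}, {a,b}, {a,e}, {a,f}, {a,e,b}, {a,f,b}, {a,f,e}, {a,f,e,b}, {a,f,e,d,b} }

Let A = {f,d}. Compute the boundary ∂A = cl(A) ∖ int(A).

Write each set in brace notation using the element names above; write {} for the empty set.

{f,d}

opens ⊆ A: {}; union → int = {}
complement {a,e,b}; its interior {a,e,b}; cl(A) = X∖{a,e,b} = {f,d}
boundary = {f,d} ∖ {} = {f,d}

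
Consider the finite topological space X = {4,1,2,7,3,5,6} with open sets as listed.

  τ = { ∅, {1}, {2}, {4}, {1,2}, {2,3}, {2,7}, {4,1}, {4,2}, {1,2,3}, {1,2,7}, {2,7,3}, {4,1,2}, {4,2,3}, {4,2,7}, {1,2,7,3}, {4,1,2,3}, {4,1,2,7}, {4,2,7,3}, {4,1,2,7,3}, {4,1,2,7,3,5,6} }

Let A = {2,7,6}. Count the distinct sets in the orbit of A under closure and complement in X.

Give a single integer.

complement {4,1,3,5}; its interior {4,1}; cl(A) = X∖{4,1} = {2,7,3,5,6}
With k = closure, c = complement:
  1. A     = {2,7,6}
  2. kA    = {2,7,3,5,6}
  3. cA    = {4,1,3,5}
  4. ckA   = {4,1}
  5. kcA   = {4,1,3,5,6}
  6. kckA  = {4,1,5,6}
  7. ckcA  = {2,7}
  8. ckckA = {2,7,3}
k, c of each give nothing new

8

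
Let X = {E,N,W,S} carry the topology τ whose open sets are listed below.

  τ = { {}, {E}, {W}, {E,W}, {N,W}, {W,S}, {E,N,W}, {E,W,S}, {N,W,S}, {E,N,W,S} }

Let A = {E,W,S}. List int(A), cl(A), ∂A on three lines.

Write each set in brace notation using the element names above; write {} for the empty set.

int(A) = {E,W,S}
cl(A)  = {E,N,W,S}
∂A     = {N}

opens ⊆ A: {}, {E}, {W}, {W,S}, {E,W}, {E,W,S}; union → int = {E,W,S}
complement {N}; its interior {}; cl(A) = X∖{} = {E,N,W,S}
boundary = {E,N,W,S} ∖ {E,W,S} = {N}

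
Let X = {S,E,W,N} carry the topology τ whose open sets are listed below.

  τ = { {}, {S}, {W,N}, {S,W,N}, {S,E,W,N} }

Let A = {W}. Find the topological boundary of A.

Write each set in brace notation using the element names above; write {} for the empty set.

opens ⊆ A: {}; union → int = {}
complement {S,E,N}; its interior {S}; cl(A) = X∖{S} = {E,W,N}
boundary = {E,W,N} ∖ {} = {E,W,N}

{E,W,N}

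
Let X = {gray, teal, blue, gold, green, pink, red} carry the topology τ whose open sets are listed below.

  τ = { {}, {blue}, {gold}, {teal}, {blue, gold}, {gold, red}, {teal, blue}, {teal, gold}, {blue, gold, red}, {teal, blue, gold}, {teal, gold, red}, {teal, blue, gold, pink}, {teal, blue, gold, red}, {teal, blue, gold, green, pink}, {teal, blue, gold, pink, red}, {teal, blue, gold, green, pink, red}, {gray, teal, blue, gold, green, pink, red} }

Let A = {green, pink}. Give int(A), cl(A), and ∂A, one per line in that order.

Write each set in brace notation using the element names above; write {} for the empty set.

int(A) = {}
cl(A)  = {gray, green, pink}
∂A     = {gray, green, pink}

interior: largest open inside A is {} (from {})
cl via duality: int({gray, teal, blue, gold, red}) = {teal, blue, gold, red}, so X∖{teal, blue, gold, red} = {gray, green, pink}
cl∖int = {gray, green, pink}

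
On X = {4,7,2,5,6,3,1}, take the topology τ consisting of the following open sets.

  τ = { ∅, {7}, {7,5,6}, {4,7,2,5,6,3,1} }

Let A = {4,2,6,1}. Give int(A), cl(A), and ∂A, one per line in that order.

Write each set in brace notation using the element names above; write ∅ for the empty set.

int(A) = ∅
cl(A)  = {4,2,5,6,3,1}
∂A     = {4,2,5,6,3,1}

interior: largest open inside A is ∅ (from ∅)
cl via duality: int({7,5,3}) = {7}, so X∖{7} = {4,2,5,6,3,1}
cl∖int = {4,2,5,6,3,1}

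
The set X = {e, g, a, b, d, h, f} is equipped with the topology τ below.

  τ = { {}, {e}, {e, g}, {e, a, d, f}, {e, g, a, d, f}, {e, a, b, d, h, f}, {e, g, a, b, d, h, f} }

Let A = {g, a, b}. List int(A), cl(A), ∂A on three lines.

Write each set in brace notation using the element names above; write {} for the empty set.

opens ⊆ A: {}; union → int = {}
complement {e, d, h, f}; its interior {e}; cl(A) = X∖{e} = {g, a, b, d, h, f}
boundary = {g, a, b, d, h, f} ∖ {} = {g, a, b, d, h, f}

int(A) = {}
cl(A)  = {g, a, b, d, h, f}
∂A     = {g, a, b, d, h, f}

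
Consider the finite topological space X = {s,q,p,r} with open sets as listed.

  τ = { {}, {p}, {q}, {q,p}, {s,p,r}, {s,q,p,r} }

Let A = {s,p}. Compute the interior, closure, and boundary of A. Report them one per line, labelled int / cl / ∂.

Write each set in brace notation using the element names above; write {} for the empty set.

int(A) = {p}
cl(A)  = {s,p,r}
∂A     = {s,r}

U open, U⊆A: {}, {p}. int(A) = ⋃ = {p}
X∖A={q,r}, int(X∖A)={q}, hence cl(A)={s,p,r}
∂A: remove int from cl → {s,r}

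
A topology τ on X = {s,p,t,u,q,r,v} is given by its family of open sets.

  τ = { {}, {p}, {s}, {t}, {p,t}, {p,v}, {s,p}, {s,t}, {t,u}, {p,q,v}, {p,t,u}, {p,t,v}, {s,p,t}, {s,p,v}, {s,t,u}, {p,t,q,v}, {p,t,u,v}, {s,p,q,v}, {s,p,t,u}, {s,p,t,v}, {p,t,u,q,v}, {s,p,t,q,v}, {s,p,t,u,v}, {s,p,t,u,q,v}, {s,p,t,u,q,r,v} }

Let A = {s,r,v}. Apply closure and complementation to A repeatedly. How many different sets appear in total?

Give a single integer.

cl via duality: int({p,t,u,q}) = {p,t,u}, so X∖{p,t,u} = {s,q,r,v}
Write k for closure, c for complement:
  1. A     = {s,r,v}
  2. kA    = {s,q,r,v}
  3. cA    = {p,t,u,q}
  4. ckA   = {p,t,u}
  5. kcA   = {p,t,u,q,r,v}
  6. ckcA  = {s}
  7. kckcA = {s,r}
  8. ckckcA = {p,t,u,q,v}
applying k or c yields no new set

8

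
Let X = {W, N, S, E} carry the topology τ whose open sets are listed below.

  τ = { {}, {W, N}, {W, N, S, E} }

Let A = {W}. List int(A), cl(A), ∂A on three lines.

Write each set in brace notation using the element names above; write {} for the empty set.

opens ⊆ A: {}; union → int = {}
complement {N, S, E}; its interior {}; cl(A) = X∖{} = {W, N, S, E}
boundary = {W, N, S, E} ∖ {} = {W, N, S, E}

int(A) = {}
cl(A)  = {W, N, S, E}
∂A     = {W, N, S, E}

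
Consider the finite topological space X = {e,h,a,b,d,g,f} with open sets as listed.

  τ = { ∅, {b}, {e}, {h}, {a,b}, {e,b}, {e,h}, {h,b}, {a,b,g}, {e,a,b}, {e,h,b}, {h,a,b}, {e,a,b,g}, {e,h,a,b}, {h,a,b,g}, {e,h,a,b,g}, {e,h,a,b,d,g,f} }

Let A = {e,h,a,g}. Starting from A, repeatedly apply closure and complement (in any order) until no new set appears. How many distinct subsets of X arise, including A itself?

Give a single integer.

closure: X∖int(X∖A) = X∖{b} = {e,h,a,d,g,f}
Let k=closure and c=complement:
  1. A     = {e,h,a,g}
  2. kA    = {e,h,a,d,g,f}
  3. cA    = {b,d,f}
  4. ckA   = {b}
  5. kcA   = {a,b,d,g,f}
  6. ckcA  = {e,h}
  7. kckcA = {e,h,d,f}
  8. ckckcA = {a,b,g}
— saturated at 8

8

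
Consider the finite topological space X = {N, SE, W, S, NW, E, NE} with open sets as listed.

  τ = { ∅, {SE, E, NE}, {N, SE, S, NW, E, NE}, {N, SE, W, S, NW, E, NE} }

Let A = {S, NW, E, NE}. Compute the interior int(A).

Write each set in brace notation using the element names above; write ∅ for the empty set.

opens ⊆ A: ∅; union → int = ∅

∅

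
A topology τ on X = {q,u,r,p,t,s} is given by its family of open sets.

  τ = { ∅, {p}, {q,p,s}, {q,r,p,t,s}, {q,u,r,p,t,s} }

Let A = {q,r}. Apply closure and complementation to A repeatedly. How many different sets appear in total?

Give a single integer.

6

cl via duality: int({u,p,t,s}) = {p}, so X∖{p} = {q,u,r,t,s}
Write k for closure, c for complement:
  1. A     = {q,r}
  2. kA    = {q,u,r,t,s}
  3. cA    = {u,p,t,s}
  4. ckA   = {p}
  5. kcA   = {q,u,r,p,t,s}
  6. ckcA  = ∅
applying k or c yields no new set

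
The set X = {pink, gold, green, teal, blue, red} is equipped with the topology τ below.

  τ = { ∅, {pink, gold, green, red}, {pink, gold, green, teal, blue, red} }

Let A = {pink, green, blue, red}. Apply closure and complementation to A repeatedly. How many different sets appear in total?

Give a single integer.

X∖A={gold, teal}, int(X∖A)=∅, hence cl(A)={pink, gold, green, teal, blue, red}
Orbit (k=closure, c=complement):
  1. A     = {pink, green, blue, red}
  2. kA    = {pink, gold, green, teal, blue, red}
  3. cA    = {gold, teal}
  4. ckA   = ∅
(closed under both — stop)

4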